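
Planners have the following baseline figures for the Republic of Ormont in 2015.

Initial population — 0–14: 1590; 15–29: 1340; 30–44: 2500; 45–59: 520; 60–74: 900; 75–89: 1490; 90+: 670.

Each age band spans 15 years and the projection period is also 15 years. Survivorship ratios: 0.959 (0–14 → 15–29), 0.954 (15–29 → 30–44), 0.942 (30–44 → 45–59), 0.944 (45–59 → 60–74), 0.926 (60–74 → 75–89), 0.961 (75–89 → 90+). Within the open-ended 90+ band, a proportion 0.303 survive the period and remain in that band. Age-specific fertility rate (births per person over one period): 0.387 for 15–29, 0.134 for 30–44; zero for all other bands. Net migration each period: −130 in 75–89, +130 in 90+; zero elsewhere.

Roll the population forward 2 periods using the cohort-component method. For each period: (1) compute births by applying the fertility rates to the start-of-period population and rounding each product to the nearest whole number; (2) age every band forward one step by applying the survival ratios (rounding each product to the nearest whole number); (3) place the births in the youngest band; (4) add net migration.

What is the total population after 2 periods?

Call the groups 1 to 7, youngest first.
[period 1]
Births: 1340 * 0.387 = 519, 2500 * 0.134 = 335 — total 854
Group 2: 1590 * 0.959 = 1525
Group 3: 1340 * 0.954 = 1278
Group 4: 2500 * 0.942 = 2355
Group 5: 520 * 0.944 = 491
Group 6: 900 * 0.926 = 833
Group 7: 1490 * 0.961 + 670 * 0.303 = 1432 + 203 = 1635
Net migration: Group 6 − 130 → 703; Group 7 + 130 → 1765
End of period: [854, 1525, 1278, 2355, 491, 703, 1765]
[period 2]
Births: 1525 * 0.387 = 590, 1278 * 0.134 = 171 — total 761
Group 2: 854 * 0.959 = 819
Group 3: 1525 * 0.954 = 1455
Group 4: 1278 * 0.942 = 1204
Group 5: 2355 * 0.944 = 2223
Group 6: 491 * 0.926 = 455
Group 7: 703 * 0.961 + 1765 * 0.303 = 676 + 535 = 1211
Net migration: Group 6 − 130 → 325; Group 7 + 130 → 1341
End of period: [761, 819, 1455, 1204, 2223, 325, 1341]
Total after period 2: 761 + 819 + 1455 + 1204 + 2223 + 325 + 1341 = 8128

8128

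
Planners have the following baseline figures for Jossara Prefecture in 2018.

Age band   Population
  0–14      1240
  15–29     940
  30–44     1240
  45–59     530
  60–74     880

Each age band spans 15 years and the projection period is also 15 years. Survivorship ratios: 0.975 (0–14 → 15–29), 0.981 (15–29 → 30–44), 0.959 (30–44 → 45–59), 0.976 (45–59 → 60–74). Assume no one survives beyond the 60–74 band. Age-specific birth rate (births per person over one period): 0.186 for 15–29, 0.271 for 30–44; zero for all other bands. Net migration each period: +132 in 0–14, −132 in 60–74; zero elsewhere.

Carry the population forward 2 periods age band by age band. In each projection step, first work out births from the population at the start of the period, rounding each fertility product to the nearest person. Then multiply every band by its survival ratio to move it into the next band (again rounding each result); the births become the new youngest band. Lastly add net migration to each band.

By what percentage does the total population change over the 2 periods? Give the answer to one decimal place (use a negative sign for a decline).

-10.3

— Period 1 —
Births: 940 × 0.186 = 175 ; 1240 × 0.271 = 336 ⇒ total 511
15–29: 1240 × 0.975 = 1209
30–44: 940 × 0.981 = 922
45–59: 1240 × 0.959 = 1189
60–74: 530 × 0.976 = 517
Net migration: 0–14 + 132 → 643; 60–74 − 132 → 385
Population now: 0–14=643, 15–29=1209, 30–44=922, 45–59=1189, 60–74=385
— Period 2 —
Births: 1209 × 0.186 = 225 ; 922 × 0.271 = 250 ⇒ total 475
15–29: 643 × 0.975 = 627
30–44: 1209 × 0.981 = 1186
45–59: 922 × 0.959 = 884
60–74: 1189 × 0.976 = 1160
Net migration: 0–14 + 132 → 607; 60–74 − 132 → 1028
Population now: 0–14=607, 15–29=627, 30–44=1186, 45–59=884, 60–74=1028
Total: 4830 → 4332; change = -498; percentage change = -10.3%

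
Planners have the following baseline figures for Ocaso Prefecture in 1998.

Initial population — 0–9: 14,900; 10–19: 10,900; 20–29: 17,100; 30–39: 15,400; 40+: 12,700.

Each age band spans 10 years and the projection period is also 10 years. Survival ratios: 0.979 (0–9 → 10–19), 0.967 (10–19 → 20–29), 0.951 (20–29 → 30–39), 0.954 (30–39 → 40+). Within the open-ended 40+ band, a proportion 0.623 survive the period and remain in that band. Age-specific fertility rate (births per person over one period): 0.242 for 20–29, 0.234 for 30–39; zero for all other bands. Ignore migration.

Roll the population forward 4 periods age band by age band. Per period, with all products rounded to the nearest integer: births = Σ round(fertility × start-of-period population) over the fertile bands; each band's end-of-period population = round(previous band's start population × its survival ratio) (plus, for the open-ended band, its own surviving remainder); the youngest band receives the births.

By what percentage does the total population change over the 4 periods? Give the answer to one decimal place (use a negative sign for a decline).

[period 1]
Births: 17100 × 0.242 = 4138, 15400 × 0.234 = 3604 — total 7742
10–19: 14900 × 0.979 = 14587
20–29: 10900 × 0.967 = 10540
30–39: 17100 × 0.951 = 16262
40+: 15400 × 0.954 + 12700 × 0.623 = 14692 + 7912 = 22604
→ [7742, 14587, 10540, 16262, 22604]
[period 2]
Births: 10540 × 0.242 = 2551, 16262 × 0.234 = 3805 — total 6356
10–19: 7742 × 0.979 = 7579
20–29: 14587 × 0.967 = 14106
30–39: 10540 × 0.951 = 10024
40+: 16262 × 0.954 + 22604 × 0.623 = 15514 + 14082 = 29596
→ [6356, 7579, 14106, 10024, 29596]
[period 3]
Births: 14106 × 0.242 = 3414, 10024 × 0.234 = 2346 — total 5760
10–19: 6356 × 0.979 = 6223
20–29: 7579 × 0.967 = 7329
30–39: 14106 × 0.951 = 13415
40+: 10024 × 0.954 + 29596 × 0.623 = 9563 + 18438 = 28001
→ [5760, 6223, 7329, 13415, 28001]
[period 4]
Births: 7329 × 0.242 = 1774, 13415 × 0.234 = 3139 — total 4913
10–19: 5760 × 0.979 = 5639
20–29: 6223 × 0.967 = 6018
30–39: 7329 × 0.951 = 6970
40+: 13415 × 0.954 + 28001 × 0.623 = 12798 + 17445 = 30243
→ [4913, 5639, 6018, 6970, 30243]
Total: 71000 → 53783; change = -17217; percentage change = -24.2%

-24.2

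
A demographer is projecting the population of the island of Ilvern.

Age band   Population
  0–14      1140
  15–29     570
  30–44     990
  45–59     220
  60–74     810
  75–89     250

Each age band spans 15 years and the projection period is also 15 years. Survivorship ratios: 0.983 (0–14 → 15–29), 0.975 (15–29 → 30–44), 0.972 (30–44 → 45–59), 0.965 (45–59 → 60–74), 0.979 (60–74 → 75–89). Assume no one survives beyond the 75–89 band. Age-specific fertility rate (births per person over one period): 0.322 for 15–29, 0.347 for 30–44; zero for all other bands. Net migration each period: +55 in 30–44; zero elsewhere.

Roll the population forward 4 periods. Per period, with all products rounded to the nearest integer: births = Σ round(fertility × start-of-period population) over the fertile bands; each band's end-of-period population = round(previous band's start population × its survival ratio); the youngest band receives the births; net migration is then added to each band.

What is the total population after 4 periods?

(Groups numbered youngest = 1 to oldest = 6.)
Period 1:
Births: 570 * 0.322 = 184  |  990 * 0.347 = 344 → total 528
Group 2: 1140 * 0.983 = 1121
Group 3: 570 * 0.975 = 556
Group 4: 990 * 0.972 = 962
Group 5: 220 * 0.965 = 212
Group 6: 810 * 0.979 = 793
Net migration: Group 3 + 55 → 611
Population now: 0–14=528, 15–29=1121, 30–44=611, 45–59=962, 60–74=212, 75–89=793
Period 2:
Births: 1121 * 0.322 = 361  |  611 * 0.347 = 212 → total 573
Group 2: 528 * 0.983 = 519
Group 3: 1121 * 0.975 = 1093
Group 4: 611 * 0.972 = 594
Group 5: 962 * 0.965 = 928
Group 6: 212 * 0.979 = 208
Net migration: Group 3 + 55 → 1148
Population now: 0–14=573, 15–29=519, 30–44=1148, 45–59=594, 60–74=928, 75–89=208
Period 3:
Births: 519 * 0.322 = 167  |  1148 * 0.347 = 398 → total 565
Group 2: 573 * 0.983 = 563
Group 3: 519 * 0.975 = 506
Group 4: 1148 * 0.972 = 1116
Group 5: 594 * 0.965 = 573
Group 6: 928 * 0.979 = 909
Net migration: Group 3 + 55 → 561
Population now: 0–14=565, 15–29=563, 30–44=561, 45–59=1116, 60–74=573, 75–89=909
Period 4:
Births: 563 * 0.322 = 181  |  561 * 0.347 = 195 → total 376
Group 2: 565 * 0.983 = 555
Group 3: 563 * 0.975 = 549
Group 4: 561 * 0.972 = 545
Group 5: 1116 * 0.965 = 1077
Group 6: 573 * 0.979 = 561
Net migration: Group 3 + 55 → 604
Population now: 0–14=376, 15–29=555, 30–44=604, 45–59=545, 60–74=1077, 75–89=561
Total after period 4: 376 + 555 + 604 + 545 + 1077 + 561 = 3718

3718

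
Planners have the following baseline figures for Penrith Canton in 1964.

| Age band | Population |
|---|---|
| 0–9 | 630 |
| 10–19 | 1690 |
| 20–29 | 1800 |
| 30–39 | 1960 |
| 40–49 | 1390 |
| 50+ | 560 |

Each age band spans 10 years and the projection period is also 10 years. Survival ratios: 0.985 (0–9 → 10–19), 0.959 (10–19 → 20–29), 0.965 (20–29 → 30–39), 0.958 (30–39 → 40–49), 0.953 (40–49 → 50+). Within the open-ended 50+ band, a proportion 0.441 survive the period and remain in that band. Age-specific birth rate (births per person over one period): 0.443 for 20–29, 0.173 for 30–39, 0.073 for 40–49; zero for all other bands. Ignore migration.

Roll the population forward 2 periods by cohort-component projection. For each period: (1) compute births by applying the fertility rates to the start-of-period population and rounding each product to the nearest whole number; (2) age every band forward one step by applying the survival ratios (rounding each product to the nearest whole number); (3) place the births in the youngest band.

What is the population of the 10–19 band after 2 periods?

After projecting period 1:
Births: 1800 × 0.443 = 797, 1960 × 0.173 = 339, 1390 × 0.073 = 101 ⇒ total 1237
10–19: 630 × 0.985 = 621
20–29: 1690 × 0.959 = 1621
30–39: 1800 × 0.965 = 1737
40–49: 1960 × 0.958 = 1878
50+: 1390 × 0.953 + 560 × 0.441 = 1325 + 247 = 1572
Giving 1237 / 621 / 1621 / 1737 / 1878 / 1572.
After projecting period 2:
Births: 1621 × 0.443 = 718, 1737 × 0.173 = 301, 1878 × 0.073 = 137 ⇒ total 1156
10–19: 1237 × 0.985 = 1218
20–29: 621 × 0.959 = 596
30–39: 1621 × 0.965 = 1564
40–49: 1737 × 0.958 = 1664
50+: 1878 × 0.953 + 1572 × 0.441 = 1790 + 693 = 2483
Giving 1156 / 1218 / 596 / 1564 / 1664 / 2483.

1218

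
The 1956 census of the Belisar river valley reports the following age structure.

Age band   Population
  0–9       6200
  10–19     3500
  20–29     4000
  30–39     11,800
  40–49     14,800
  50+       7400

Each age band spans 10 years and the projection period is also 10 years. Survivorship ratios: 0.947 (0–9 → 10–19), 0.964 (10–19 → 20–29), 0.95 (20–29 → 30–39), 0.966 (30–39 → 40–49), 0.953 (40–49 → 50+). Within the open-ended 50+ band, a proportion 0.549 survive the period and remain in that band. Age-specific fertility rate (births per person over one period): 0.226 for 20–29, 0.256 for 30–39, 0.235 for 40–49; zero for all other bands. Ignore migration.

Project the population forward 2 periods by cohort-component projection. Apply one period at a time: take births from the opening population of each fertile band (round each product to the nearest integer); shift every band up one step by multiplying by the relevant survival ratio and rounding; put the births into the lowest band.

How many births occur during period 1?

— Period 1 —
Births: 4000 × 0.226 = 904 ; 11800 × 0.256 = 3021 ; 14800 × 0.235 = 3478 ⇒ total 7403
10–19: 6200 × 0.947 = 5871
20–29: 3500 × 0.964 = 3374
30–39: 4000 × 0.95 = 3800
40–49: 11800 × 0.966 = 11399
50+: 14800 × 0.953 + 7400 × 0.549 = 14104 + 4063 = 18167
→ [7403, 5871, 3374, 3800, 11399, 18167]

7403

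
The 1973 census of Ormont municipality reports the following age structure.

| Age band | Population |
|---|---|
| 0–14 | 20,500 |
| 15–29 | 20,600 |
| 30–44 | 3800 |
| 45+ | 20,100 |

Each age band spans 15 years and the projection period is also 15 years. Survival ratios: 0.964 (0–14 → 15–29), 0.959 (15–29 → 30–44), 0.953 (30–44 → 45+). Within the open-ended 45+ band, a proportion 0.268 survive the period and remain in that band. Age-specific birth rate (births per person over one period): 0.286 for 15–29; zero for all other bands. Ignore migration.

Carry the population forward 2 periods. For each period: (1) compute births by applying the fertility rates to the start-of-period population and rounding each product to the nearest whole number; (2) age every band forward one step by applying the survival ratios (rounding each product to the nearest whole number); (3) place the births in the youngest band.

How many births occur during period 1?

5892

Numbering the bands 1..4 from youngest to oldest:
Period 1:
Births: 20600 × 0.286 = 5892
Band 2: 20500 × 0.964 = 19762
Band 3: 20600 × 0.959 = 19755
Band 4: 3800 × 0.953 + 20100 × 0.268 = 3621 + 5387 = 9008
End of period: [5892, 19762, 19755, 9008]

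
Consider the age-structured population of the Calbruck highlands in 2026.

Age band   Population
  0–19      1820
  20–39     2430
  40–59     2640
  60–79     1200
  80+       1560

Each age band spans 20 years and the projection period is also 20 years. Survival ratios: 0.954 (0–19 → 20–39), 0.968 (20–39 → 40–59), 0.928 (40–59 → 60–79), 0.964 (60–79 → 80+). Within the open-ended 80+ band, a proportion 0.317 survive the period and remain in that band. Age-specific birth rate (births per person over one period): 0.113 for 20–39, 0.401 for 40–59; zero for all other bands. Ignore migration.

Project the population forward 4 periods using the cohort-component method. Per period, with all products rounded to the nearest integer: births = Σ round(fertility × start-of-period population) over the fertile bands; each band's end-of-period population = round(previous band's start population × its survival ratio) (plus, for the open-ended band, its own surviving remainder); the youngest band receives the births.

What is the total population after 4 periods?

[period 1]
Births: 2430 × 0.113 = 275 ; 2640 × 0.401 = 1059 — total 1334
20–39: 1820 × 0.954 = 1736
40–59: 2430 × 0.968 = 2352
60–79: 2640 × 0.928 = 2450
80+: 1200 × 0.964 + 1560 × 0.317 = 1157 + 495 = 1652
Giving 1334 / 1736 / 2352 / 2450 / 1652.
[period 2]
Births: 1736 × 0.113 = 196 ; 2352 × 0.401 = 943 — total 1139
20–39: 1334 × 0.954 = 1273
40–59: 1736 × 0.968 = 1680
60–79: 2352 × 0.928 = 2183
80+: 2450 × 0.964 + 1652 × 0.317 = 2362 + 524 = 2886
Giving 1139 / 1273 / 1680 / 2183 / 2886.
[period 3]
Births: 1273 × 0.113 = 144 ; 1680 × 0.401 = 674 — total 818
20–39: 1139 × 0.954 = 1087
40–59: 1273 × 0.968 = 1232
60–79: 1680 × 0.928 = 1559
80+: 2183 × 0.964 + 2886 × 0.317 = 2104 + 915 = 3019
Giving 818 / 1087 / 1232 / 1559 / 3019.
[period 4]
Births: 1087 × 0.113 = 123 ; 1232 × 0.401 = 494 — total 617
20–39: 818 × 0.954 = 780
40–59: 1087 × 0.968 = 1052
60–79: 1232 × 0.928 = 1143
80+: 1559 × 0.964 + 3019 × 0.317 = 1503 + 957 = 2460
Giving 617 / 780 / 1052 / 1143 / 2460.
Total after period 4: 617 + 780 + 1052 + 1143 + 2460 = 6052

6052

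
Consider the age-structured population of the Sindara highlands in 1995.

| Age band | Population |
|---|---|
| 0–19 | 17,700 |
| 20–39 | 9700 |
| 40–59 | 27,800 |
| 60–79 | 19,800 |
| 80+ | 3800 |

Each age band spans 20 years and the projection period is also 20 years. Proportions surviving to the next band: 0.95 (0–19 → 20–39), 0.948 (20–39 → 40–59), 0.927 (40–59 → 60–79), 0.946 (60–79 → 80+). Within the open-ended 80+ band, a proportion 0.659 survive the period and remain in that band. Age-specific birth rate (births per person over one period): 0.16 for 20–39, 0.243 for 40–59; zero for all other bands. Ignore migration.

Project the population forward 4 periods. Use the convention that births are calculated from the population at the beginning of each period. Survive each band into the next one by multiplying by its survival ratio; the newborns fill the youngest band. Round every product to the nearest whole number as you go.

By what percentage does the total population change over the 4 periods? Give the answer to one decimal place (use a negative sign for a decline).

-30.5

[period 1]
Births: 9700 × 0.16 = 1552 ; 27800 × 0.243 = 6755 — total 8307
20–39: 17700 × 0.95 = 16815
40–59: 9700 × 0.948 = 9196
60–79: 27800 × 0.927 = 25771
80+: 19800 × 0.946 + 3800 × 0.659 = 18731 + 2504 = 21235
Population now: 0–19=8307, 20–39=16815, 40–59=9196, 60–79=25771, 80+=21235
[period 2]
Births: 16815 × 0.16 = 2690 ; 9196 × 0.243 = 2235 — total 4925
20–39: 8307 × 0.95 = 7892
40–59: 16815 × 0.948 = 15941
60–79: 9196 × 0.927 = 8525
80+: 25771 × 0.946 + 21235 × 0.659 = 24379 + 13994 = 38373
Population now: 0–19=4925, 20–39=7892, 40–59=15941, 60–79=8525, 80+=38373
[period 3]
Births: 7892 × 0.16 = 1263 ; 15941 × 0.243 = 3874 — total 5137
20–39: 4925 × 0.95 = 4679
40–59: 7892 × 0.948 = 7482
60–79: 15941 × 0.927 = 14777
80+: 8525 × 0.946 + 38373 × 0.659 = 8065 + 25288 = 33353
Population now: 0–19=5137, 20–39=4679, 40–59=7482, 60–79=14777, 80+=33353
[period 4]
Births: 4679 × 0.16 = 749 ; 7482 × 0.243 = 1818 — total 2567
20–39: 5137 × 0.95 = 4880
40–59: 4679 × 0.948 = 4436
60–79: 7482 × 0.927 = 6936
80+: 14777 × 0.946 + 33353 × 0.659 = 13979 + 21980 = 35959
Population now: 0–19=2567, 20–39=4880, 40–59=4436, 60–79=6936, 80+=35959
Total: 78800 → 54778; change = -24022; percentage change = -30.5%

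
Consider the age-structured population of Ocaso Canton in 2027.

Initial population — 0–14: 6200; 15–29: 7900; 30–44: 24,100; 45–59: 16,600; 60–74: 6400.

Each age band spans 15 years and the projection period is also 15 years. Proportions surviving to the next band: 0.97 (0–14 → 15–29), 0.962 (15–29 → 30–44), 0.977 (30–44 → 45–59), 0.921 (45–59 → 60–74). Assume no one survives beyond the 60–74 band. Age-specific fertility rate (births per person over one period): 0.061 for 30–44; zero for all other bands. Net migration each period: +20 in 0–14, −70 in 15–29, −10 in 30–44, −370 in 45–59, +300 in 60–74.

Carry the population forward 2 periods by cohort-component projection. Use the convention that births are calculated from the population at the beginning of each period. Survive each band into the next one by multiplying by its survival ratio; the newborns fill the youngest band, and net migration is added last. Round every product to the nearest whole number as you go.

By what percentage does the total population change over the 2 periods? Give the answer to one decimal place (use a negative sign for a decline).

Let band 1 be 0–14 through band 5 = 60–74.
Period 1.
Births: 24100 × 0.061 = 1470
Band 2: 6200 × 0.97 = 6014
Band 3: 7900 × 0.962 = 7600
Band 4: 24100 × 0.977 = 23546
Band 5: 16600 × 0.921 = 15289
Net migration: Band 1 + 20 → 1490; Band 2 − 70 → 5944; Band 3 − 10 → 7590; Band 4 − 370 → 23176; Band 5 + 300 → 15589
Population now: 0–14=1490, 15–29=5944, 30–44=7590, 45–59=23176, 60–74=15589
Period 2.
Births: 7590 × 0.061 = 463
Band 2: 1490 × 0.97 = 1445
Band 3: 5944 × 0.962 = 5718
Band 4: 7590 × 0.977 = 7415
Band 5: 23176 × 0.921 = 21345
Net migration: Band 1 + 20 → 483; Band 2 − 70 → 1375; Band 3 − 10 → 5708; Band 4 − 370 → 7045; Band 5 + 300 → 21645
Population now: 0–14=483, 15–29=1375, 30–44=5708, 45–59=7045, 60–74=21645
Total: 61200 → 36256; change = -24944; percentage change = -40.8%

-40.8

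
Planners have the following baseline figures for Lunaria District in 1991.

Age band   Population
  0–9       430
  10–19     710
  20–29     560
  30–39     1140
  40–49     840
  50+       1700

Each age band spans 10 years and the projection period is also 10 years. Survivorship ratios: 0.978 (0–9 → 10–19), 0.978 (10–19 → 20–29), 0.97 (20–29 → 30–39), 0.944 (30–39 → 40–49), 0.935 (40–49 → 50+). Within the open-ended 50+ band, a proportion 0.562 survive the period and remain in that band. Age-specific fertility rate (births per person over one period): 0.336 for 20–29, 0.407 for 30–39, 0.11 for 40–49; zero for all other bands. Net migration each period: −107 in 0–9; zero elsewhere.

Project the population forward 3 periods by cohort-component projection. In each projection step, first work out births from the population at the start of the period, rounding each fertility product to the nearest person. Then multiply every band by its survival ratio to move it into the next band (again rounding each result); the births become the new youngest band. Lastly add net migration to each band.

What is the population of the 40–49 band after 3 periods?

635

Numbering the groups 1..6 from youngest to oldest:
Period 1:
Births: 560 × 0.336 = 188, 1140 × 0.407 = 464, 840 × 0.11 = 92 ⇒ total 744
Group 2: 430 × 0.978 = 421
Group 3: 710 × 0.978 = 694
Group 4: 560 × 0.97 = 543
Group 5: 1140 × 0.944 = 1076
Group 6: 840 × 0.935 + 1700 × 0.562 = 785 + 955 = 1740
Net migration: Group 1 − 107 → 637
→ [637, 421, 694, 543, 1076, 1740]
Period 2:
Births: 694 × 0.336 = 233, 543 × 0.407 = 221, 1076 × 0.11 = 118 ⇒ total 572
Group 2: 637 × 0.978 = 623
Group 3: 421 × 0.978 = 412
Group 4: 694 × 0.97 = 673
Group 5: 543 × 0.944 = 513
Group 6: 1076 × 0.935 + 1740 × 0.562 = 1006 + 978 = 1984
Net migration: Group 1 − 107 → 465
→ [465, 623, 412, 673, 513, 1984]
Period 3:
Births: 412 × 0.336 = 138, 673 × 0.407 = 274, 513 × 0.11 = 56 ⇒ total 468
Group 2: 465 × 0.978 = 455
Group 3: 623 × 0.978 = 609
Group 4: 412 × 0.97 = 400
Group 5: 673 × 0.944 = 635
Group 6: 513 × 0.935 + 1984 × 0.562 = 480 + 1115 = 1595
Net migration: Group 1 − 107 → 361
→ [361, 455, 609, 400, 635, 1595]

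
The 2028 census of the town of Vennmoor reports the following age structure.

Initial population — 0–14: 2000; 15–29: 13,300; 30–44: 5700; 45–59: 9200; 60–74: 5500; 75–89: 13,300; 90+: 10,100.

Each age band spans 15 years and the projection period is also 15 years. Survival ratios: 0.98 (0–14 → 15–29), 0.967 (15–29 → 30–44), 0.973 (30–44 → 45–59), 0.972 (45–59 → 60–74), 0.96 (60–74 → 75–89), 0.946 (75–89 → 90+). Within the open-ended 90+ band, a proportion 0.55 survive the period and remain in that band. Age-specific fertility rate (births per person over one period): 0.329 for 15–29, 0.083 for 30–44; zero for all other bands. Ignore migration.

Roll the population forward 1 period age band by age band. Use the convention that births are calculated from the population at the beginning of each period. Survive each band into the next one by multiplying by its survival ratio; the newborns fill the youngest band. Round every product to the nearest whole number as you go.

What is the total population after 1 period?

57575

Numbering the groups 1..7 from youngest to oldest:
Period 1.
Births: 13300 × 0.329 = 4376  |  5700 × 0.083 = 473 → total 4849
Group 2: 2000 × 0.98 = 1960
Group 3: 13300 × 0.967 = 12861
Group 4: 5700 × 0.973 = 5546
Group 5: 9200 × 0.972 = 8942
Group 6: 5500 × 0.96 = 5280
Group 7: 13300 × 0.946 + 10100 × 0.55 = 12582 + 5555 = 18137
→ [4849, 1960, 12861, 5546, 8942, 5280, 18137]
Total after period 1: 4849 + 1960 + 12861 + 5546 + 8942 + 5280 + 18137 = 57575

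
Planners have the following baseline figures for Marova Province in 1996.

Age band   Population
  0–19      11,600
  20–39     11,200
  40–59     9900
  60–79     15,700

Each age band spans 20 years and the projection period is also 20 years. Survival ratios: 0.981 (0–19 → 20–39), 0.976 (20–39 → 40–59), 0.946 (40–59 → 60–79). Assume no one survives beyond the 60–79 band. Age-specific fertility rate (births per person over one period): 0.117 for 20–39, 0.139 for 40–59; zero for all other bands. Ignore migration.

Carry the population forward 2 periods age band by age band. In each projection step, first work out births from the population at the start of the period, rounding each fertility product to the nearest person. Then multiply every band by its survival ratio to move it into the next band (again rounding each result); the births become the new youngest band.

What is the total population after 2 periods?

26933

Numbering the groups 1..4 from youngest to oldest:
[period 1]
Births: 11200 × 0.117 = 1310  |  9900 × 0.139 = 1376 → total 2686
Group 2: 11600 × 0.981 = 11380
Group 3: 11200 × 0.976 = 10931
Group 4: 9900 × 0.946 = 9365
Giving 2686 / 11380 / 10931 / 9365.
[period 2]
Births: 11380 × 0.117 = 1331  |  10931 × 0.139 = 1519 → total 2850
Group 2: 2686 × 0.981 = 2635
Group 3: 11380 × 0.976 = 11107
Group 4: 10931 × 0.946 = 10341
Giving 2850 / 2635 / 11107 / 10341.
Total after period 2: 2850 + 2635 + 11107 + 10341 = 26933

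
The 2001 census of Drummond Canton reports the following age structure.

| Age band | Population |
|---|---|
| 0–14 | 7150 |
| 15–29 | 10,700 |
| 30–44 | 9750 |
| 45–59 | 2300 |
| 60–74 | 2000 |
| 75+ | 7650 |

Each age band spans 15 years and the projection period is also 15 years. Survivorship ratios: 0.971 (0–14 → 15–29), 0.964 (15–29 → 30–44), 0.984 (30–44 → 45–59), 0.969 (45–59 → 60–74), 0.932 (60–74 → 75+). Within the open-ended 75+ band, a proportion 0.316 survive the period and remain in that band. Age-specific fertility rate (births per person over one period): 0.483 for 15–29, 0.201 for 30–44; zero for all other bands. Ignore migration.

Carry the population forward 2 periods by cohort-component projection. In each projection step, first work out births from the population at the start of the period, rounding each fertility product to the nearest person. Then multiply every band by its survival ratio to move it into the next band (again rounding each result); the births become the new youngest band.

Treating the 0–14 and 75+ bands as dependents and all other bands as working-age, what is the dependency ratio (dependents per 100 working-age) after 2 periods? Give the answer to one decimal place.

26.8

Let band 1 be 0–14 through band 6 = 75+.
— Period 1 —
Births: 10700 × 0.483 = 5168 ; 9750 × 0.201 = 1960 → total 7128
Band 2: 7150 × 0.971 = 6943
Band 3: 10700 × 0.964 = 10315
Band 4: 9750 × 0.984 = 9594
Band 5: 2300 × 0.969 = 2229
Band 6: 2000 × 0.932 + 7650 × 0.316 = 1864 + 2417 = 4281
→ [7128, 6943, 10315, 9594, 2229, 4281]
— Period 2 —
Births: 6943 × 0.483 = 3353 ; 10315 × 0.201 = 2073 → total 5426
Band 2: 7128 × 0.971 = 6921
Band 3: 6943 × 0.964 = 6693
Band 4: 10315 × 0.984 = 10150
Band 5: 9594 × 0.969 = 9297
Band 6: 2229 × 0.932 + 4281 × 0.316 = 2077 + 1353 = 3430
→ [5426, 6921, 6693, 10150, 9297, 3430]
Dependents (band 0–14 + band 75+) = 5426 + 3430 = 8856; working-age = 33061; ratio = 8856/33061 × 100 = 26.8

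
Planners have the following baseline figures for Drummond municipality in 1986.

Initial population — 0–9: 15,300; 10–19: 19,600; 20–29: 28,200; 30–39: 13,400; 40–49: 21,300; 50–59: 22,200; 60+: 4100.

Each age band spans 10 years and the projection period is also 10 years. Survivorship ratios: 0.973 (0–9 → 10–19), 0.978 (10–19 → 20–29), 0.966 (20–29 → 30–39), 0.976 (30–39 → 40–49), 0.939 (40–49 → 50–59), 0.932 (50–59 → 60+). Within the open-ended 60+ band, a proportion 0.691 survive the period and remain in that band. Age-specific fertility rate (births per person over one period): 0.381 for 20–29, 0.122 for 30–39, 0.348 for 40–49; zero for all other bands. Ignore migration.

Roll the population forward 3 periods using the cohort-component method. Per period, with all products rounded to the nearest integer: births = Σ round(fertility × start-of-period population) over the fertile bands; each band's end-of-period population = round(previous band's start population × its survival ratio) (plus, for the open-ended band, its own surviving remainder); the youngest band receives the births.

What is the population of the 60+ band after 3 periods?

35557

After projecting period 1:
Births: 28200 × 0.381 = 10744, 13400 × 0.122 = 1635, 21300 × 0.348 = 7412 → 19791
10–19: 15300 × 0.973 = 14887
20–29: 19600 × 0.978 = 19169
30–39: 28200 × 0.966 = 27241
40–49: 13400 × 0.976 = 13078
50–59: 21300 × 0.939 = 20001
60+: 22200 × 0.932 + 4100 × 0.691 = 20690 + 2833 = 23523
→ [19791, 14887, 19169, 27241, 13078, 20001, 23523]
After projecting period 2:
Births: 19169 × 0.381 = 7303, 27241 × 0.122 = 3323, 13078 × 0.348 = 4551 → 15177
10–19: 19791 × 0.973 = 19257
20–29: 14887 × 0.978 = 14559
30–39: 19169 × 0.966 = 18517
40–49: 27241 × 0.976 = 26587
50–59: 13078 × 0.939 = 12280
60+: 20001 × 0.932 + 23523 × 0.691 = 18641 + 16254 = 34895
→ [15177, 19257, 14559, 18517, 26587, 12280, 34895]
After projecting period 3:
Births: 14559 × 0.381 = 5547, 18517 × 0.122 = 2259, 26587 × 0.348 = 9252 → 17058
10–19: 15177 × 0.973 = 14767
20–29: 19257 × 0.978 = 18833
30–39: 14559 × 0.966 = 14064
40–49: 18517 × 0.976 = 18073
50–59: 26587 × 0.939 = 24965
60+: 12280 × 0.932 + 34895 × 0.691 = 11445 + 24112 = 35557
→ [17058, 14767, 18833, 14064, 18073, 24965, 35557]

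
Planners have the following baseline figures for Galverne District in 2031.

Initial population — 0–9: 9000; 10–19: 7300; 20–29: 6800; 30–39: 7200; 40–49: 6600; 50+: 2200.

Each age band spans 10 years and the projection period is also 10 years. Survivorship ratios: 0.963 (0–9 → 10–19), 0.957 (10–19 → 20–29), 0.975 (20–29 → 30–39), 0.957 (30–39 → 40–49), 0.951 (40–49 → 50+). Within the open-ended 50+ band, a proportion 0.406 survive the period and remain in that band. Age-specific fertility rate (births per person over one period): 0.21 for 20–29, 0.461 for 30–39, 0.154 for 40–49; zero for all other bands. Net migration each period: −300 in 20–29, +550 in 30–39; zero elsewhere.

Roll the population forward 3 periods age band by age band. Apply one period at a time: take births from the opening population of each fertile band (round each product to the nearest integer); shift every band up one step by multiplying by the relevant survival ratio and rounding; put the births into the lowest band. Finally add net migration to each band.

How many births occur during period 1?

5763

[period 1]
Births: 6800 × 0.21 = 1428  |  7200 × 0.461 = 3319  |  6600 × 0.154 = 1016 → total 5763
10–19: 9000 × 0.963 = 8667
20–29: 7300 × 0.957 = 6986
30–39: 6800 × 0.975 = 6630
40–49: 7200 × 0.957 = 6890
50+: 6600 × 0.951 + 2200 × 0.406 = 6277 + 893 = 7170
Net migration: 20–29 − 300 → 6686; 30–39 + 550 → 7180
End of period: [5763, 8667, 6686, 7180, 6890, 7170]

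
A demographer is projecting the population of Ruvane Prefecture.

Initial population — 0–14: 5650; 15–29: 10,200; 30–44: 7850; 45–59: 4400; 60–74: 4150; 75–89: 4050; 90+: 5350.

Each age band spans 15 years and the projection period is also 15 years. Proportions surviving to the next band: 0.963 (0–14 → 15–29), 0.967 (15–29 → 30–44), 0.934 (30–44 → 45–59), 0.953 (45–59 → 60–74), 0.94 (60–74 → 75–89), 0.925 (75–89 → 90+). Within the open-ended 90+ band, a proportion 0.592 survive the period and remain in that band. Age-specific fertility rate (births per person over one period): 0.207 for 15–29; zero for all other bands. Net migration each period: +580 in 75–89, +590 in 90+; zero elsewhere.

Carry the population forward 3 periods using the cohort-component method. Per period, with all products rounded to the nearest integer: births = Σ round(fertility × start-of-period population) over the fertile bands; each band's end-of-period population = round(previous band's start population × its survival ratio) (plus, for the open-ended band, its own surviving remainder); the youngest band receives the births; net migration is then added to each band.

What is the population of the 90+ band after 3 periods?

Period 1:
Births: 10200 * 0.207 = 2111
15–29: 5650 * 0.963 = 5441
30–44: 10200 * 0.967 = 9863
45–59: 7850 * 0.934 = 7332
60–74: 4400 * 0.953 = 4193
75–89: 4150 * 0.94 = 3901
90+: 4050 * 0.925 + 5350 * 0.592 = 3746 + 3167 = 6913
Net migration: 75–89 + 580 → 4481; 90+ + 590 → 7503
Giving 2111 / 5441 / 9863 / 7332 / 4193 / 4481 / 7503.
Period 2:
Births: 5441 * 0.207 = 1126
15–29: 2111 * 0.963 = 2033
30–44: 5441 * 0.967 = 5261
45–59: 9863 * 0.934 = 9212
60–74: 7332 * 0.953 = 6987
75–89: 4193 * 0.94 = 3941
90+: 4481 * 0.925 + 7503 * 0.592 = 4145 + 4442 = 8587
Net migration: 75–89 + 580 → 4521; 90+ + 590 → 9177
Giving 1126 / 2033 / 5261 / 9212 / 6987 / 4521 / 9177.
Period 3:
Births: 2033 * 0.207 = 421
15–29: 1126 * 0.963 = 1084
30–44: 2033 * 0.967 = 1966
45–59: 5261 * 0.934 = 4914
60–74: 9212 * 0.953 = 8779
75–89: 6987 * 0.94 = 6568
90+: 4521 * 0.925 + 9177 * 0.592 = 4182 + 5433 = 9615
Net migration: 75–89 + 580 → 7148; 90+ + 590 → 10205
Giving 421 / 1084 / 1966 / 4914 / 8779 / 7148 / 10205.

10205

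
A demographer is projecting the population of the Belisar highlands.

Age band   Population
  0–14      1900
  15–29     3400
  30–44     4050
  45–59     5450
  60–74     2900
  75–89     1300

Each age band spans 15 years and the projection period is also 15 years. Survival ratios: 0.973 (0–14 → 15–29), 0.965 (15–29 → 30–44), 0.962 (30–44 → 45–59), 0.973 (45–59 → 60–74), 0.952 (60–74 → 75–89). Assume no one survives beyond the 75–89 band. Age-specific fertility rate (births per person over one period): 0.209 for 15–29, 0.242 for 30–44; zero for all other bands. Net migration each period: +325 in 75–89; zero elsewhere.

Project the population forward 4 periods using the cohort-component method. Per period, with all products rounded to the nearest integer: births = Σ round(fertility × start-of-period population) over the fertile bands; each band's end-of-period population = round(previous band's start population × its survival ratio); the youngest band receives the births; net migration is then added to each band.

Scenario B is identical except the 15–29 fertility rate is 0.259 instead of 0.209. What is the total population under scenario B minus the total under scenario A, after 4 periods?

Period 1:
Births: 3400 × 0.209 = 711, 4050 × 0.242 = 980 → 1691
15–29: 1900 × 0.973 = 1849
30–44: 3400 × 0.965 = 3281
45–59: 4050 × 0.962 = 3896
60–74: 5450 × 0.973 = 5303
75–89: 2900 × 0.952 = 2761
Net migration: 75–89 + 325 → 3086
Giving 1691 / 1849 / 3281 / 3896 / 5303 / 3086.
Period 2:
Births: 1849 × 0.209 = 386, 3281 × 0.242 = 794 → 1180
15–29: 1691 × 0.973 = 1645
30–44: 1849 × 0.965 = 1784
45–59: 3281 × 0.962 = 3156
60–74: 3896 × 0.973 = 3791
75–89: 5303 × 0.952 = 5048
Net migration: 75–89 + 325 → 5373
Giving 1180 / 1645 / 1784 / 3156 / 3791 / 5373.
Period 3:
Births: 1645 × 0.209 = 344, 1784 × 0.242 = 432 → 776
15–29: 1180 × 0.973 = 1148
30–44: 1645 × 0.965 = 1587
45–59: 1784 × 0.962 = 1716
60–74: 3156 × 0.973 = 3071
75–89: 3791 × 0.952 = 3609
Net migration: 75–89 + 325 → 3934
Giving 776 / 1148 / 1587 / 1716 / 3071 / 3934.
Period 4:
Births: 1148 × 0.209 = 240, 1587 × 0.242 = 384 → 624
15–29: 776 × 0.973 = 755
30–44: 1148 × 0.965 = 1108
45–59: 1587 × 0.962 = 1527
60–74: 1716 × 0.973 = 1670
75–89: 3071 × 0.952 = 2924
Net migration: 75–89 + 325 → 3249
Giving 624 / 755 / 1108 / 1527 / 1670 / 3249.
Scenario A total after 4 periods: 8933
Scenario B projection —
Period 1:
Births: 3400 × 0.259 = 881, 4050 × 0.242 = 980 → 1861
15–29: 1900 × 0.973 = 1849
30–44: 3400 × 0.965 = 3281
45–59: 4050 × 0.962 = 3896
60–74: 5450 × 0.973 = 5303
75–89: 2900 × 0.952 = 2761
Net migration: 75–89 + 325 → 3086
Giving 1861 / 1849 / 3281 / 3896 / 5303 / 3086.
Period 2:
Births: 1849 × 0.259 = 479, 3281 × 0.242 = 794 → 1273
15–29: 1861 × 0.973 = 1811
30–44: 1849 × 0.965 = 1784
45–59: 3281 × 0.962 = 3156
60–74: 3896 × 0.973 = 3791
75–89: 5303 × 0.952 = 5048
Net migration: 75–89 + 325 → 5373
Giving 1273 / 1811 / 1784 / 3156 / 3791 / 5373.
Period 3:
Births: 1811 × 0.259 = 469, 1784 × 0.242 = 432 → 901
15–29: 1273 × 0.973 = 1239
30–44: 1811 × 0.965 = 1748
45–59: 1784 × 0.962 = 1716
60–74: 3156 × 0.973 = 3071
75–89: 3791 × 0.952 = 3609
Net migration: 75–89 + 325 → 3934
Giving 901 / 1239 / 1748 / 1716 / 3071 / 3934.
Period 4:
Births: 1239 × 0.259 = 321, 1748 × 0.242 = 423 → 744
15–29: 901 × 0.973 = 877
30–44: 1239 × 0.965 = 1196
45–59: 1748 × 0.962 = 1682
60–74: 1716 × 0.973 = 1670
75–89: 3071 × 0.952 = 2924
Net migration: 75–89 + 325 → 3249
Giving 744 / 877 / 1196 / 1682 / 1670 / 3249.
Scenario B total after 4 periods: 9418
Difference B − A = 9418 − 8933 = 485

485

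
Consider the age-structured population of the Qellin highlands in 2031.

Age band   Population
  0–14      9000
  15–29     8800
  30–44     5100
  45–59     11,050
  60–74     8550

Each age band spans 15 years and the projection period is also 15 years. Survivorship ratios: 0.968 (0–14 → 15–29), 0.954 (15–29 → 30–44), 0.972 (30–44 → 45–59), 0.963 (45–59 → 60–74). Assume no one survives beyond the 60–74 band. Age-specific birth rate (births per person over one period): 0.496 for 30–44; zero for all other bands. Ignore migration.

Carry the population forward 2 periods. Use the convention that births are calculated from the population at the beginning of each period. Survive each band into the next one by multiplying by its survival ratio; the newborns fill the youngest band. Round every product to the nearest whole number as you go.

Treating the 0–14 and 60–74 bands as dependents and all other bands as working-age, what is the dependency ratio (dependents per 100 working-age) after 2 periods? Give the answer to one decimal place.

Let band 1 be 0–14 through band 5 = 60–74.
[period 1]
Births: 5100 × 0.496 = 2530
Band 2: 9000 × 0.968 = 8712
Band 3: 8800 × 0.954 = 8395
Band 4: 5100 × 0.972 = 4957
Band 5: 11050 × 0.963 = 10641
Giving 2530 / 8712 / 8395 / 4957 / 10641.
[period 2]
Births: 8395 × 0.496 = 4164
Band 2: 2530 × 0.968 = 2449
Band 3: 8712 × 0.954 = 8311
Band 4: 8395 × 0.972 = 8160
Band 5: 4957 × 0.963 = 4774
Giving 4164 / 2449 / 8311 / 8160 / 4774.
Dependents (band 0–14 + band 60–74) = 4164 + 4774 = 8938; working-age = 18920; ratio = 8938/18920 × 100 = 47.2

47.2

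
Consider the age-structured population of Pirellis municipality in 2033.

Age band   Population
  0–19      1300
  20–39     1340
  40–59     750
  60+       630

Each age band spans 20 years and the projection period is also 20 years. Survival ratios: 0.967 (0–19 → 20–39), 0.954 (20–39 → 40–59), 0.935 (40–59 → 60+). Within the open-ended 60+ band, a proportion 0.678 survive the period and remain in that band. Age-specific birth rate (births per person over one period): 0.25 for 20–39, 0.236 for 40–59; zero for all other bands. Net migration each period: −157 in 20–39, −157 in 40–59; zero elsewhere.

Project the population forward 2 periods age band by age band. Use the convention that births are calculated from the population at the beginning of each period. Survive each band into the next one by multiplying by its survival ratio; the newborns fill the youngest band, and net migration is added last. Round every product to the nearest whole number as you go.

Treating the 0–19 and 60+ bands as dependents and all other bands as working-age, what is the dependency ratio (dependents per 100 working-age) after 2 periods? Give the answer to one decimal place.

Call the bands 1 to 4, youngest first.
[period 1]
Births: 1340 × 0.25 = 335  |  750 × 0.236 = 177 — total 512
Band 2: 1300 × 0.967 = 1257
Band 3: 1340 × 0.954 = 1278
Band 4: 750 × 0.935 + 630 × 0.678 = 701 + 427 = 1128
Net migration: Band 2 − 157 → 1100; Band 3 − 157 → 1121
End of period: [512, 1100, 1121, 1128]
[period 2]
Births: 1100 × 0.25 = 275  |  1121 × 0.236 = 265 — total 540
Band 2: 512 × 0.967 = 495
Band 3: 1100 × 0.954 = 1049
Band 4: 1121 × 0.935 + 1128 × 0.678 = 1048 + 765 = 1813
Net migration: Band 2 − 157 → 338; Band 3 − 157 → 892
End of period: [540, 338, 892, 1813]
Dependents (band 0–19 + band 60+) = 540 + 1813 = 2353; working-age = 1230; ratio = 2353/1230 × 100 = 191.3

191.3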